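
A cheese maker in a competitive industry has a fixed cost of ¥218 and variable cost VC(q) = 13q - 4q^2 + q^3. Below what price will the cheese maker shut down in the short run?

The firm shuts down when price falls below the minimum of average variable cost. AVC = VC/q = 13 - 4q + q^2.
At the minimum of AVC, MC = AVC. MC = 13 - 8q + 3q^2; setting MC = AVC gives 2q^2 - 4q = 0, so q = 2. min AVC = 9.
The firm shuts down for any P below ¥9.

¥9 per unit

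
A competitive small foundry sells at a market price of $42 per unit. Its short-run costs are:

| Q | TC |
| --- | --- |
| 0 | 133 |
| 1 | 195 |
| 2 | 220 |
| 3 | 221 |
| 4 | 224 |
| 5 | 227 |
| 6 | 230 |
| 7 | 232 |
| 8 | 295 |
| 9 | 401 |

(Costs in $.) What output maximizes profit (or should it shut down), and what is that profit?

Compute π = P·Q − TC at each output: Q=0: -133; Q=1: -153; Q=2: -136; Q=3: -95; Q=4: -56; Q=5: -17; Q=6: 22; Q=7: 62; Q=8: 41; Q=9: -23.
Profit is maximized at Q = 7. AVC there is 99/7 = $14.14 ≤ P, so producing beats shutting down (which would give -$133).

Q = 7; profit = $62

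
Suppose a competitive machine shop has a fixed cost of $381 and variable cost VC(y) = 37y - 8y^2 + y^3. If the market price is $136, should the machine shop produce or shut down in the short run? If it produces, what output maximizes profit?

From TC, MC = TC'(y) = 37 - 16y + 3y^2 and AVC = VC/y = 37 - 8y + y^2.
AVC hits its minimum where MC = AVC, at y = 4, giving min AVC = 37 - 8·4 + 4^2 = $21.
Since P = $136 ≥ min AVC = $21, price covers variable cost and the firm should produce.
P = MC gives -99 - 16y + 3y^2 = 0, with roots -11/3 and 9. Take the larger (rising MC): y* = 9.
Check: AVC at y = 9 is $46 ≤ P, so revenue covers variable cost.
Profit = P·y − TC = 136·9 − 795 = $429.

Produce at y = 9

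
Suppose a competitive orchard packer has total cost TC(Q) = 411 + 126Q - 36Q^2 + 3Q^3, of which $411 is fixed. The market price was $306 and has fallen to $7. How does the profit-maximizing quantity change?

MC = 126 - 72Q + 9Q^2; the shutdown threshold is min AVC = $18 (at Q = 6).
With P = $306 above the shutdown price, P = MC gives Q = 10.
At P = $7 < min AVC = $18, price no longer covers variable cost at any output, so the firm shuts down: Q = 0.

Output falls from 10 to 0 (the firm shuts down)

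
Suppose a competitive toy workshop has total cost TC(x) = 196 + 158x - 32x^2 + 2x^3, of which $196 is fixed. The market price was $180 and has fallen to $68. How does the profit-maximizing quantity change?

MC = 158 - 64x + 6x^2; the shutdown threshold is min AVC = $30 (at x = 8).
With P = $180 above the shutdown price, P = MC gives x = 11.
At P = $68 ≥ min AVC, set P = MC: x = 9. The firm stays open but cuts output.

Output falls from 11 to 9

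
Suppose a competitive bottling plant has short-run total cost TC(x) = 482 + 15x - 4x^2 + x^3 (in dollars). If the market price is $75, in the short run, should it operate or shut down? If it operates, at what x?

From TC, MC = TC'(x) = 15 - 8x + 3x^2 and AVC = VC/x = 15 - 4x + x^2.
AVC is minimized where dAVC/dx = -4 + 2x = 0, at x = 2; min AVC = 15 - 4·2 + 2^2 = $11.
P = $75 exceeds min AVC = $11, so the firm stays open.
Set P = MC: 75 = 15 - 8x + 3x^2 → -60 - 8x + 3x^2 = 0. The roots are x = -10/3 and x = 6; the profit-maximizing output is on the rising part of MC, so x* = 6.
Check: AVC at x = 6 is $27 ≤ P, so revenue covers variable cost.
Profit = P·x − TC = 75·6 − 644 = -$194, a loss, but smaller than the $482 fixed cost the firm would lose by shutting down.

Produce at x = 6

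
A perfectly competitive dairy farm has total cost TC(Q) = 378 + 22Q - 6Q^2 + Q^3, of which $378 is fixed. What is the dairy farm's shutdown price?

$13 per unit

Short-run supply begins at min AVC. From VC = 22Q - 6Q^2 + Q^3, AVC = 22 - 6Q + Q^2.
dAVC/dQ = -6 + 2Q = 0 gives Q = 3. min AVC = 22 - 6·3 + 3^2 = 13.
So the shutdown price is $13.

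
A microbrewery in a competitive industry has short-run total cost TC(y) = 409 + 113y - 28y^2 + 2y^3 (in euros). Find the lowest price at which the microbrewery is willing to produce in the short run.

Short-run supply begins at min AVC. From VC = 113y - 28y^2 + 2y^3, AVC = 113 - 28y + 2y^2.
At the minimum of AVC, MC = AVC. MC = 113 - 56y + 6y^2; setting MC = AVC gives 4y^2 - 28y = 0, so y = 7. min AVC = 15.
The firm shuts down for any P below €15.

€15 per unit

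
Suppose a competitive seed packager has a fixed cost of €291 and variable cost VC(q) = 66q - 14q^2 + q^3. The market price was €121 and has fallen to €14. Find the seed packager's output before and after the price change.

Output falls from 11 to 0 (the firm shuts down)

AVC = 66 - 14q + q^2, minimized at q = 7 where min AVC = €17. MC = 66 - 28q + 3q^2.
With P = €121 above the shutdown price, P = MC gives q = 11.
At P = €14 < min AVC = €17, price no longer covers variable cost at any output, so the firm shuts down: q = 0.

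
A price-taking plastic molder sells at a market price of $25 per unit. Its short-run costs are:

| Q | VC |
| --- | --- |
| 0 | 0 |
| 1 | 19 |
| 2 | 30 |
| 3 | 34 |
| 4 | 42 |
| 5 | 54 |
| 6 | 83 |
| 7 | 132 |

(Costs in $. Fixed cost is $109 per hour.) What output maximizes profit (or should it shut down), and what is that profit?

Compute π = P·Q − TC at each output: Q=0: -109; Q=1: -103; Q=2: -89; Q=3: -68; Q=4: -51; Q=5: -38; Q=6: -42; Q=7: -66.
Profit is maximized at Q = 5. AVC there is 54/5 = $10.80 ≤ P, so producing beats shutting down (which would give -$109).

Q = 5; profit = -$38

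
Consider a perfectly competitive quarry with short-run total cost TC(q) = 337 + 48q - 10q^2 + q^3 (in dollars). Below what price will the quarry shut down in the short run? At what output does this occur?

Short-run supply begins at min AVC. From VC = 48q - 10q^2 + q^3, AVC = 48 - 10q + q^2.
dAVC/dq = -10 + 2q = 0 gives q = 5. min AVC = 48 - 10·5 + 5^2 = 23.
The firm shuts down for any P below $23.

$23 per unit, at q = 5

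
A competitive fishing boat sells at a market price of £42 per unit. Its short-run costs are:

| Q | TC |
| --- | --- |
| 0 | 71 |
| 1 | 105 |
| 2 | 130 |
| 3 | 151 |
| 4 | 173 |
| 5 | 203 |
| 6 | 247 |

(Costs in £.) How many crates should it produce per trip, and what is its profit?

Q = 5; profit = £7

Profit at each row (π = 42Q − TC): Q=0: -71; Q=1: -63; Q=2: -46; Q=3: -25; Q=4: -5; Q=5: 7; Q=6: 5.
Profit is maximized at Q = 5. AVC there is 132/5 = £26.40 ≤ P, so producing beats shutting down (which would give -£71).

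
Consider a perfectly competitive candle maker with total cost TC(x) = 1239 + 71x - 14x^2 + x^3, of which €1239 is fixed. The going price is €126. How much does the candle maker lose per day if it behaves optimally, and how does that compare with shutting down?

AVC = 71 - 14x + x^2; min AVC = €22 at x = 7. Since P = €126 ≥ min AVC, the firm produces.
MC = 71 - 28x + 3x^2. Setting P = MC and taking the root on the rising branch gives x* = 11.
TR = 126·11 = 1386. TC = 1239 + 418 = 1657. Profit = 1386 − 1657 = -€271.
Shutting down would mean losing the fixed cost of €1239, so operating at a loss of €271 is better by €968.

Profit = -€271 at x = 11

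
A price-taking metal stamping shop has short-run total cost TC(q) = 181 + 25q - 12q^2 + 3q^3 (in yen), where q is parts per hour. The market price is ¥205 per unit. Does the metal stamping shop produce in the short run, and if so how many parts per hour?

Produce at q = 6

Variable cost is VC = 25q - 12q^2 + 3q^3, so AVC = VC/q = 25 - 12q + 3q^2 and MC = dTC/dq = 25 - 24q + 9q^2.
The AVC parabola has its vertex at q = 12/6 = 2, where AVC = 25 - 12·2 + 3·2^2 = ¥13.
Since P = ¥205 ≥ min AVC = ¥13, price covers variable cost and the firm should produce.
Solving P = MC: -180 - 24q + 9q^2 = 0 ⇒ q = -10/3 or 6. On the upward-sloping branch, q* = 6.
Check: AVC at q = 6 is ¥61 ≤ P, so revenue covers variable cost.
Profit = P·q − TC = 205·6 − 547 = ¥683.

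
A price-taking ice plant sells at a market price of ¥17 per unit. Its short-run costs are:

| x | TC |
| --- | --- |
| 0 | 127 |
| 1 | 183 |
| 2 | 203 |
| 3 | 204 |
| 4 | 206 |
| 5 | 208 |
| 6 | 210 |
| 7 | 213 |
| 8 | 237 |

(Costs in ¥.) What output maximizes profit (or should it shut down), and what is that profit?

x = 7; profit = -¥94

Profit at each row (π = 17x − TC): x=0: -127; x=1: -166; x=2: -169; x=3: -153; x=4: -138; x=5: -123; x=6: -108; x=7: -94; x=8: -101.
Profit is maximized at x = 7. AVC there is 86/7 = ¥12.29 ≤ P, so producing beats shutting down (which would give -¥127).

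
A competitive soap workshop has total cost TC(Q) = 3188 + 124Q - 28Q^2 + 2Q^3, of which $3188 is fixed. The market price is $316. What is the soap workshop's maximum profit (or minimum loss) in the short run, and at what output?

AVC = 124 - 28Q + 2Q^2; min AVC = $26 at Q = 7. Since P = $316 ≥ min AVC, the firm produces.
With MC = 124 - 56Q + 6Q^2, P = MC on the upward-sloping part at Q* = 12.
TR = 316·12 = 3792. TC = 3188 + 912 = 4100. Profit = 3792 − 4100 = -$308.
By producing, the firm covers all variable cost plus $2880 of fixed cost; shutting down would lose the full $3188.

Profit = -$308 at Q = 12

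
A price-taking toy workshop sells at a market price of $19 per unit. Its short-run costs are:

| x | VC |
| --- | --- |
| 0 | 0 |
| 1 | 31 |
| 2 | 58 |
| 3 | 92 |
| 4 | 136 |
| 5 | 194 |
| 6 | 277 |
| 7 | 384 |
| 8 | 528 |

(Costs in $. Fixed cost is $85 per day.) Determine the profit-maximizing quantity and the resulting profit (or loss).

Compute π = P·x − TC at each output: x=0: -85; x=1: -97; x=2: -105; x=3: -120; x=4: -145; x=5: -184; x=6: -248; x=7: -336; x=8: -461.
Profit is highest at x = 0. Equivalently, the lowest AVC in the table is 58/2 ≈ $29 at x = 2, and P = $19 falls below it — price never covers variable cost, so the firm shuts down and loses only its fixed cost.

x = 0 (shut down); profit = -$85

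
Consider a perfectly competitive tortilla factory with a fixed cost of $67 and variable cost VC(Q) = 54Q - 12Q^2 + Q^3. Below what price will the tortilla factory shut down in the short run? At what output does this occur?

$18 per unit, at Q = 6

Short-run supply begins at min AVC. From VC = 54Q - 12Q^2 + Q^3, AVC = 54 - 12Q + Q^2.
dAVC/dQ = -12 + 2Q = 0 gives Q = 6. min AVC = 54 - 12·6 + 6^2 = 18.
For P < $18 the firm produces nothing.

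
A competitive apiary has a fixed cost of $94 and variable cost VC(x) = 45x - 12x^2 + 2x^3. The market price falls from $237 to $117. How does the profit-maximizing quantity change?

MC = 45 - 24x + 6x^2; the shutdown threshold is min AVC = $27 (at x = 3).
At P = $237 ≥ min AVC, set P = MC on the rising branch: x = 8.
At P = $117 ≥ min AVC, set P = MC: x = 6. The firm stays open but cuts output.

Output falls from 8 to 6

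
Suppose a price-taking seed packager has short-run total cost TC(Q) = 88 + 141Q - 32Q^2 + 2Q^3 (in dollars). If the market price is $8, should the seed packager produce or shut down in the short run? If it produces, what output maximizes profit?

Shut down

Variable cost is VC = 141Q - 32Q^2 + 2Q^3, so AVC = VC/Q = 141 - 32Q + 2Q^2 and MC = dTC/dQ = 141 - 64Q + 6Q^2.
AVC hits its minimum where MC = AVC, at Q = 8, giving min AVC = 141 - 32·8 + 2·8^2 = $13.
With P < min AVC ($8 < $13), every unit sold adds to the loss.
Best response: produce nothing and absorb the $88 fixed cost.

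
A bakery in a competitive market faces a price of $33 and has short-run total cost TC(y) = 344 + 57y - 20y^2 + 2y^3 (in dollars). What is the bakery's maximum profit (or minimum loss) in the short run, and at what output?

AVC = 57 - 20y + 2y^2 has its minimum $7 at y = 5; price $33 clears that bar, so the firm operates.
MC = 57 - 40y + 6y^2. Setting P = MC and taking the root on the rising branch gives y* = 6.
TR = 33·6 = 198. TC = 344 + 54 = 398. Profit = 198 − 398 = -$200.
That loss of $200 beats the $344 the firm would lose by shutting down; producing recovers $144 of fixed cost.

Profit = -$200 at y = 6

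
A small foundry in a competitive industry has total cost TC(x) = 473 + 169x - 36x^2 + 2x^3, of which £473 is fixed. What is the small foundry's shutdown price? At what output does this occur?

£7 per unit, at x = 9

The firm shuts down when price falls below the minimum of average variable cost. AVC = VC/x = 169 - 36x + 2x^2.
At the minimum of AVC, MC = AVC. MC = 169 - 72x + 6x^2; setting MC = AVC gives 4x^2 - 36x = 0, so x = 9. min AVC = 7.
So the shutdown price is £7.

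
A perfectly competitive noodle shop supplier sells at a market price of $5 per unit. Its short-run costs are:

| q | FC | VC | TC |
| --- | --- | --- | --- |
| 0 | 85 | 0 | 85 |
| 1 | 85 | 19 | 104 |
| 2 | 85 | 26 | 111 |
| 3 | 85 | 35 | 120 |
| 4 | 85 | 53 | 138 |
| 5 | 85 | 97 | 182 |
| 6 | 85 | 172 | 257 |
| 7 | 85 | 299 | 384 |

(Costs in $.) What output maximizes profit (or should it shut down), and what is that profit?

q = 0 (shut down); profit = -$85

Tabulate TR − TC: q=0: -85; q=1: -99; q=2: -101; q=3: -105; q=4: -118; q=5: -157; q=6: -227; q=7: -349.
Profit is highest at q = 0. Equivalently, the lowest AVC in the table is 35/3 ≈ $11.67 at q = 3, and P = $5 falls below it — price never covers variable cost, so the firm shuts down and loses only its fixed cost.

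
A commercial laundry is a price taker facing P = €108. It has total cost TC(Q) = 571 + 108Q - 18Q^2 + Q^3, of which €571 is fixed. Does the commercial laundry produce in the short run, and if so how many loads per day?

Produce at Q = 12

From TC, MC = TC'(Q) = 108 - 36Q + 3Q^2 and AVC = VC/Q = 108 - 18Q + Q^2.
AVC is minimized where dAVC/dQ = -18 + 2Q = 0, at Q = 9; min AVC = 108 - 18·9 + 9^2 = €27.
P = €108 exceeds min AVC = €27, so the firm stays open.
P = MC gives -36Q + 3Q^2 = 0, with roots 0 and 12. Take the larger (rising MC): Q* = 12.
Check: AVC at Q = 12 is €36 ≤ P, so revenue covers variable cost.
Profit = P·Q − TC = 108·12 − 1003 = €293.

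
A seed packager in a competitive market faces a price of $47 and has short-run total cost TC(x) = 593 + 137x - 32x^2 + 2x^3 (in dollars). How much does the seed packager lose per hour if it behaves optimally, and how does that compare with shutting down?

AVC = 137 - 32x + 2x^2; min AVC = $9 at x = 8. Since P = $47 ≥ min AVC, the firm produces.
With MC = 137 - 64x + 6x^2, P = MC on the upward-sloping part at x* = 9.
TR = 47·9 = 423. TC = 593 + 99 = 692. Profit = 423 − 692 = -$269.
By producing, the firm covers all variable cost plus $324 of fixed cost; shutting down would lose the full $593.

Profit = -$269 at x = 9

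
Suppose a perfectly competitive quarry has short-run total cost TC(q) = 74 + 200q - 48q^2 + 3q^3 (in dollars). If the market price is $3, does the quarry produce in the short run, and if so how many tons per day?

Shut down

Variable cost is VC = 200q - 48q^2 + 3q^3, so AVC = VC/q = 200 - 48q + 3q^2 and MC = dTC/dq = 200 - 96q + 9q^2.
AVC is minimized where dAVC/dq = -48 + 6q = 0, at q = 8; min AVC = 200 - 48·8 + 3·8^2 = $8.
Since P = $3 < min AVC = $8, price fails to cover variable cost at any output.
Shutting down limits the loss to fixed cost, $74.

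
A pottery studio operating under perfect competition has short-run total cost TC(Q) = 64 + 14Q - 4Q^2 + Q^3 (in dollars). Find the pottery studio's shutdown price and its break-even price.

Shutdown price = $10; break-even price = $30

AVC = 14 - 4Q + Q^2; minimized at Q = 2, giving min AVC = $10. That is the shutdown price.
ATC = 64/Q + 14 - 4Q + Q^2. Setting dATC/dQ = −64/Q^2 − 4 + 2Q = 0 gives Q = 4 (since 2·4^3 − 4·4^2 = 64).
min ATC = 64/4 + 14 − 4·4 + 4^2 = $30. That is the break-even price.
Between these two prices the firm operates at a loss; above $30 it earns a profit.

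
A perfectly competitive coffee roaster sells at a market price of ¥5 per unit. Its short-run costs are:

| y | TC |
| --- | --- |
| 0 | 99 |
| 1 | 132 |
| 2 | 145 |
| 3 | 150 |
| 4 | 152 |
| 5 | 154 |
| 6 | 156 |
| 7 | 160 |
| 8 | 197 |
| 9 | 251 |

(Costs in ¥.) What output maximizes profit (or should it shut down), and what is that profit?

Compute π = P·y − TC at each output: y=0: -99; y=1: -127; y=2: -135; y=3: -135; y=4: -132; y=5: -129; y=6: -126; y=7: -125; y=8: -157; y=9: -206.
Profit is highest at y = 0. Equivalently, the lowest AVC in the table is 61/7 ≈ ¥8.71 at y = 7, and P = ¥5 falls below it — price never covers variable cost, so the firm shuts down and loses only its fixed cost.

y = 0 (shut down); profit = -¥99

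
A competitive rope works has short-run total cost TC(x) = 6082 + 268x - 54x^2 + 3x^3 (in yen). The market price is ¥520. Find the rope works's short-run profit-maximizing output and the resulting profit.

Profit = -¥202 at x = 14

AVC = 268 - 54x + 3x^2; min AVC = ¥25 at x = 9. Since P = ¥520 ≥ min AVC, the firm produces.
With MC = 268 - 108x + 9x^2, P = MC on the upward-sloping part at x* = 14.
TR = 520·14 = 7280. TC = 6082 + 1400 = 7482. Profit = 7280 − 7482 = -¥202.
Shutting down would mean losing the fixed cost of ¥6082, so operating at a loss of ¥202 is better by ¥5880.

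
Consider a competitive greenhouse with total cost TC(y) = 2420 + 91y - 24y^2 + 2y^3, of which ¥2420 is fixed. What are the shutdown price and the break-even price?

Shutdown price = min AVC. AVC = 91 - 24y + 2y^2, with vertex at y = 6 and minimum ¥19.
ATC = 2420/y + 91 - 24y + 2y^2. Setting dATC/dy = −2420/y^2 − 24 + 4y = 0 gives y = 11 (since 4·11^3 − 24·11^2 = 2420).
min ATC = 2420/11 + 91 − 24·11 + 2·11^2 = ¥289. That is the break-even price.
Between these two prices the firm operates at a loss; above ¥289 it earns a profit.

Shutdown price = ¥19; break-even price = ¥289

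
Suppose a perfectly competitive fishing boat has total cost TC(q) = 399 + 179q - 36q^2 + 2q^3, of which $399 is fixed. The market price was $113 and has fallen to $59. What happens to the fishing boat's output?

AVC = 179 - 36q + 2q^2, minimized at q = 9 where min AVC = $17. MC = 179 - 72q + 6q^2.
At P = $113 ≥ min AVC, set P = MC on the rising branch: q = 11.
At P = $59 ≥ min AVC, set P = MC: q = 10. The firm stays open but cuts output.

Output falls from 11 to 10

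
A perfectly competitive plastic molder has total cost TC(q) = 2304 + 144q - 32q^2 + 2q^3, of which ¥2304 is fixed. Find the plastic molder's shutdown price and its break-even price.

AVC = 144 - 32q + 2q^2; minimized at q = 8, giving min AVC = ¥16. That is the shutdown price.
ATC = 2304/q + 144 - 32q + 2q^2. Setting dATC/dq = −2304/q^2 − 32 + 4q = 0 gives q = 12 (since 4·12^3 − 32·12^2 = 2304).
min ATC = 2304/12 + 144 − 32·12 + 2·12^2 = ¥240. That is the break-even price.
For ¥16 ≤ P < ¥240 the firm produces at a loss; below ¥16 it shuts down.

Shutdown price = ¥16; break-even price = ¥240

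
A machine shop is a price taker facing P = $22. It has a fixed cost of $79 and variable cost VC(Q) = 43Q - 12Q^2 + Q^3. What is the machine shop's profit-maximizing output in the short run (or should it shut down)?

Produce at Q = 7

Strip out fixed cost: VC = 43Q - 12Q^2 + Q^3. Then AVC = 43 - 12Q + Q^2 and MC = 43 - 24Q + 3Q^2.
AVC is minimized where dAVC/dQ = -12 + 2Q = 0, at Q = 6; min AVC = 43 - 12·6 + 6^2 = $7.
Since P = $22 ≥ min AVC = $7, price covers variable cost and the firm should produce.
Solving P = MC: 21 - 24Q + 3Q^2 = 0 ⇒ Q = 1 or 7. On the upward-sloping branch, Q* = 7.
Check: AVC at Q = 7 is $8 ≤ P, so revenue covers variable cost.
Profit = P·Q − TC = 22·7 − 135 = $19.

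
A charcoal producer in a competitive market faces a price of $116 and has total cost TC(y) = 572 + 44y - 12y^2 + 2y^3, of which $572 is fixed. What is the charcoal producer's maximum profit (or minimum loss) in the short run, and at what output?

Profit = -$140 at y = 6

AVC = 44 - 12y + 2y^2; min AVC = $26 at y = 3. Since P = $116 ≥ min AVC, the firm produces.
With MC = 44 - 24y + 6y^2, P = MC on the upward-sloping part at y* = 6.
TR = 116·6 = 696. TC = 572 + 264 = 836. Profit = 696 − 836 = -$140.
Shutting down would mean losing the fixed cost of $572, so operating at a loss of $140 is better by $432.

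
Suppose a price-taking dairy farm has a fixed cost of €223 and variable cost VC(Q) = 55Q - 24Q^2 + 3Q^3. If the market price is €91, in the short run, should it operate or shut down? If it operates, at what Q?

Produce at Q = 6

Variable cost is VC = 55Q - 24Q^2 + 3Q^3, so AVC = VC/Q = 55 - 24Q + 3Q^2 and MC = dTC/dQ = 55 - 48Q + 9Q^2.
AVC is minimized where dAVC/dQ = -24 + 6Q = 0, at Q = 4; min AVC = 55 - 24·4 + 3·4^2 = €7.
Since P = €91 ≥ min AVC = €7, price covers variable cost and the firm should produce.
Solving P = MC: -36 - 48Q + 9Q^2 = 0 ⇒ Q = -2/3 or 6. On the upward-sloping branch, Q* = 6.
Check: AVC at Q = 6 is €19 ≤ P, so revenue covers variable cost.
Profit = P·Q − TC = 91·6 − 337 = €209.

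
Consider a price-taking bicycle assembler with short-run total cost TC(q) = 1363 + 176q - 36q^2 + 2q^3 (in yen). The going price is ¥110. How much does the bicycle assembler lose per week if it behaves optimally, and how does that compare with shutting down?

Profit = -¥395 at q = 11

AVC = 176 - 36q + 2q^2 has its minimum ¥14 at q = 9; price ¥110 clears that bar, so the firm operates.
With MC = 176 - 72q + 6q^2, P = MC on the upward-sloping part at q* = 11.
TR = 110·11 = 1210. TC = 1363 + 242 = 1605. Profit = 1210 − 1605 = -¥395.
Shutting down would mean losing the fixed cost of ¥1363, so operating at a loss of ¥395 is better by ¥968.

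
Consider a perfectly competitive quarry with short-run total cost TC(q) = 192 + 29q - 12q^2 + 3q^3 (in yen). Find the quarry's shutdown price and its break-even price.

Shutdown price = ¥17; break-even price = ¥77

AVC = 29 - 12q + 3q^2; minimized at q = 2, giving min AVC = ¥17. That is the shutdown price.
ATC = 192/q + 29 - 12q + 3q^2. Setting dATC/dq = −192/q^2 − 12 + 6q = 0 gives q = 4 (since 6·4^3 − 12·4^2 = 192).
min ATC = 192/4 + 29 − 12·4 + 3·4^2 = ¥77. That is the break-even price.
For ¥17 ≤ P < ¥77 the firm produces at a loss; below ¥17 it shuts down.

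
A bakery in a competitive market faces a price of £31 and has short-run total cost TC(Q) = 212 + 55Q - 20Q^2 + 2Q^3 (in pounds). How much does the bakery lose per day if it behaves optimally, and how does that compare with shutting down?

AVC = 55 - 20Q + 2Q^2 has its minimum £5 at Q = 5; price £31 clears that bar, so the firm operates.
MC = 55 - 40Q + 6Q^2. Setting P = MC and taking the root on the rising branch gives Q* = 6.
TR = 31·6 = 186. TC = 212 + 42 = 254. Profit = 186 − 254 = -£68.
That loss of £68 beats the £212 the firm would lose by shutting down; producing recovers £144 of fixed cost.

Profit = -£68 at Q = 6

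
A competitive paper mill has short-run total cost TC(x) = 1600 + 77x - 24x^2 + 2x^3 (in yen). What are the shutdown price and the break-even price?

AVC = 77 - 24x + 2x^2; minimized at x = 6, giving min AVC = ¥5. That is the shutdown price.
ATC = 1600/x + 77 - 24x + 2x^2. Setting dATC/dx = −1600/x^2 − 24 + 4x = 0 gives x = 10 (since 4·10^3 − 24·10^2 = 1600).
min ATC = 1600/10 + 77 − 24·10 + 2·10^2 = ¥197. That is the break-even price.
Between these two prices the firm operates at a loss; above ¥197 it earns a profit.

Shutdown price = ¥5; break-even price = ¥197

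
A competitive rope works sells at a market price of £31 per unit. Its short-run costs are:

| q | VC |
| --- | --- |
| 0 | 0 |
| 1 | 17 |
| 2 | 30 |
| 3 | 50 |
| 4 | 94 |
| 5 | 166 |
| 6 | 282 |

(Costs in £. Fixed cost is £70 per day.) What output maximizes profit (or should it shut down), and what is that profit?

Tabulate TR − TC: q=0: -70; q=1: -56; q=2: -38; q=3: -27; q=4: -40; q=5: -81; q=6: -166.
Profit is maximized at q = 3. AVC there is 50/3 = £16.67 ≤ P, so producing beats shutting down (which would give -£70).

q = 3; profit = -£27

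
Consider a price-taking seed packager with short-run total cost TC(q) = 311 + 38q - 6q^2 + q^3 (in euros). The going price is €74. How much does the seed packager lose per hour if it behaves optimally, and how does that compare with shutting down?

AVC = 38 - 6q + q^2; min AVC = €29 at q = 3. Since P = €74 ≥ min AVC, the firm produces.
MC = 38 - 12q + 3q^2. Setting P = MC and taking the root on the rising branch gives q* = 6.
TR = 74·6 = 444. TC = 311 + 228 = 539. Profit = 444 − 539 = -€95.
By producing, the firm covers all variable cost plus €216 of fixed cost; shutting down would lose the full €311.

Profit = -€95 at q = 6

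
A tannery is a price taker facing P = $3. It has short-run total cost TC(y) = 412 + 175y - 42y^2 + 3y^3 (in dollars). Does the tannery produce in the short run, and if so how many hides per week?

Shut down

Variable cost is VC = 175y - 42y^2 + 3y^3, so AVC = VC/y = 175 - 42y + 3y^2 and MC = dTC/dy = 175 - 84y + 9y^2.
AVC is minimized where dAVC/dy = -42 + 6y = 0, at y = 7; min AVC = 175 - 42·7 + 3·7^2 = $28.
P = $3 lies below min AVC = $28; no output level covers variable cost.
Shutting down limits the loss to fixed cost, $412.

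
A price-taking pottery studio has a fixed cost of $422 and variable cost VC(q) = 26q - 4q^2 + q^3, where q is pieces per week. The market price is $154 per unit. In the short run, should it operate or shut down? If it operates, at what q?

Produce at q = 8

From TC, MC = TC'(q) = 26 - 8q + 3q^2 and AVC = VC/q = 26 - 4q + q^2.
AVC is minimized where dAVC/dq = -4 + 2q = 0, at q = 2; min AVC = 26 - 4·2 + 2^2 = $22.
Since P = $154 ≥ min AVC = $22, price covers variable cost and the firm should produce.
P = MC gives -128 - 8q + 3q^2 = 0, with roots -16/3 and 8. Take the larger (rising MC): q* = 8.
Check: AVC at q = 8 is $58 ≤ P, so revenue covers variable cost.
Profit = P·q − TC = 154·8 − 886 = $346.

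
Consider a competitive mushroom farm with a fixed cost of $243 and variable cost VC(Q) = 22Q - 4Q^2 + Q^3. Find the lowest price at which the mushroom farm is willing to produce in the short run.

$18 per unit

The firm shuts down when price falls below the minimum of average variable cost. AVC = VC/Q = 22 - 4Q + Q^2.
dAVC/dQ = -4 + 2Q = 0 gives Q = 2. min AVC = 22 - 4·2 + 2^2 = 18.
For P < $18 the firm produces nothing.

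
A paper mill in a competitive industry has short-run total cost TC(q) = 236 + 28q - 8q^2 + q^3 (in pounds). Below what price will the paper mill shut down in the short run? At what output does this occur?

The firm shuts down when price falls below the minimum of average variable cost. AVC = VC/q = 28 - 8q + q^2.
dAVC/dq = -8 + 2q = 0 gives q = 4. min AVC = 28 - 8·4 + 4^2 = 12.
For P < £12 the firm produces nothing.

£12 per unit, at q = 4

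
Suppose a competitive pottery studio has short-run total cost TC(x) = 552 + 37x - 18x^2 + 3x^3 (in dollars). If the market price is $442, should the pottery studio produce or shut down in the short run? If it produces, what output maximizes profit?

Produce at x = 9

Variable cost is VC = 37x - 18x^2 + 3x^3, so AVC = VC/x = 37 - 18x + 3x^2 and MC = dTC/dx = 37 - 36x + 9x^2.
AVC hits its minimum where MC = AVC, at x = 3, giving min AVC = 37 - 18·3 + 3·3^2 = $10.
Since P = $442 ≥ min AVC = $10, price covers variable cost and the firm should produce.
P = MC gives -405 - 36x + 9x^2 = 0, with roots -5 and 9. Take the larger (rising MC): x* = 9.
Check: AVC at x = 9 is $118 ≤ P, so revenue covers variable cost.
Profit = P·x − TC = 442·9 − 1614 = $2364.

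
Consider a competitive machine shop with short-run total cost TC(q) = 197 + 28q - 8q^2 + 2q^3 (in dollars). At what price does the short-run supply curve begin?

$20 per unit

The firm shuts down when price falls below the minimum of average variable cost. AVC = VC/q = 28 - 8q + 2q^2.
dAVC/dq = -8 + 4q = 0 gives q = 2. min AVC = 28 - 8·2 + 2·2^2 = 20.
For P < $20 the firm produces nothing.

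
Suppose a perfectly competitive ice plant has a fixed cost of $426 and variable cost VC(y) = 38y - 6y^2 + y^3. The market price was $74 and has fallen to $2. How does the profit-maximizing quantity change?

AVC = 38 - 6y + y^2, minimized at y = 3 where min AVC = $29. MC = 38 - 12y + 3y^2.
At P = $74 ≥ min AVC, set P = MC on the rising branch: y = 6.
At P = $2 < min AVC = $29, price no longer covers variable cost at any output, so the firm shuts down: y = 0.

Output falls from 6 to 0 (the firm shuts down)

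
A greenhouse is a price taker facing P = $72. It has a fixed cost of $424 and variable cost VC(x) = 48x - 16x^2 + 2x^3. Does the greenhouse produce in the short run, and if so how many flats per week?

Strip out fixed cost: VC = 48x - 16x^2 + 2x^3. Then AVC = 48 - 16x + 2x^2 and MC = 48 - 32x + 6x^2.
The AVC parabola has its vertex at x = 16/4 = 4, where AVC = 48 - 16·4 + 2·4^2 = $16.
Since P = $72 ≥ min AVC = $16, price covers variable cost and the firm should produce.
P = MC gives -24 - 32x + 6x^2 = 0, with roots -2/3 and 6. Take the larger (rising MC): x* = 6.
Check: AVC at x = 6 is $24 ≤ P, so revenue covers variable cost.
Profit = P·x − TC = 72·6 − 568 = -$136, a loss, but smaller than the $424 fixed cost the firm would lose by shutting down.

Produce at x = 6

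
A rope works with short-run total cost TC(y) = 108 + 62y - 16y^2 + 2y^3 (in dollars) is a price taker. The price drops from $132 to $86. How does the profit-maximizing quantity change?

Output falls from 7 to 6

MC = 62 - 32y + 6y^2; the shutdown threshold is min AVC = $30 (at y = 4).
At P = $132 ≥ min AVC, set P = MC on the rising branch: y = 7.
At P = $86 ≥ min AVC, set P = MC: y = 6. The firm stays open but cuts output.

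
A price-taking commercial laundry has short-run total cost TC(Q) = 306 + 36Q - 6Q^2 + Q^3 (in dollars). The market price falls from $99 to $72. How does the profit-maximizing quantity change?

AVC = 36 - 6Q + Q^2, minimized at Q = 3 where min AVC = $27. MC = 36 - 12Q + 3Q^2.
At P = $99 ≥ min AVC, set P = MC on the rising branch: Q = 7.
At P = $72 ≥ min AVC, set P = MC: Q = 6. The firm stays open but cuts output.

Output falls from 7 to 6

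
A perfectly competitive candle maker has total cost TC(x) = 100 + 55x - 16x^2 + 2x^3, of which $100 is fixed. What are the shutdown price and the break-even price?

Shutdown price = min AVC. AVC = 55 - 16x + 2x^2, with vertex at x = 4 and minimum $23.
ATC = 100/x + 55 - 16x + 2x^2. Setting dATC/dx = −100/x^2 − 16 + 4x = 0 gives x = 5 (since 4·5^3 − 16·5^2 = 100).
min ATC = 100/5 + 55 − 16·5 + 2·5^2 = $45. That is the break-even price.
Between these two prices the firm operates at a loss; above $45 it earns a profit.

Shutdown price = $23; break-even price = $45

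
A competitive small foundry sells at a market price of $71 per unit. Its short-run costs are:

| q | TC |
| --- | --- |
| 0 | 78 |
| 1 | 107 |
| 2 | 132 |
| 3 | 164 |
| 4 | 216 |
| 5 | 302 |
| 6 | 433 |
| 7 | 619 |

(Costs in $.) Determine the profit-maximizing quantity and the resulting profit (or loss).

q = 4; profit = $68

Profit at each row (π = 71q − TC): q=0: -78; q=1: -36; q=2: 10; q=3: 49; q=4: 68; q=5: 53; q=6: -7; q=7: -122.
Profit is maximized at q = 4. AVC there is 138/4 = $34.50 ≤ P, so producing beats shutting down (which would give -$78).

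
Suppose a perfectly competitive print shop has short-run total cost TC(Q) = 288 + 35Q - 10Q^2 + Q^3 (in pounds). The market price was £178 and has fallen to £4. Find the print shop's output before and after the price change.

AVC = 35 - 10Q + Q^2, minimized at Q = 5 where min AVC = £10. MC = 35 - 20Q + 3Q^2.
With P = £178 above the shutdown price, P = MC gives Q = 11.
At P = £4 < min AVC = £10, price no longer covers variable cost at any output, so the firm shuts down: Q = 0.

Output falls from 11 to 0 (the firm shuts down)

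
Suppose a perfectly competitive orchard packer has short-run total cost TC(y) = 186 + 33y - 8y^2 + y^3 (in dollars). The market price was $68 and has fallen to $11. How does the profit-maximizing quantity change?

Output falls from 7 to 0 (the firm shuts down)

MC = 33 - 16y + 3y^2; the shutdown threshold is min AVC = $17 (at y = 4).
At P = $68 ≥ min AVC, set P = MC on the rising branch: y = 7.
At P = $11 < min AVC = $17, price no longer covers variable cost at any output, so the firm shuts down: y = 0.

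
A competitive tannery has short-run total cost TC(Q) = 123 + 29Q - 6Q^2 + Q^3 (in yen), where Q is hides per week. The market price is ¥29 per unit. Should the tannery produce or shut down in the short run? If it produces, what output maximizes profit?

Produce at Q = 4

Variable cost is VC = 29Q - 6Q^2 + Q^3, so AVC = VC/Q = 29 - 6Q + Q^2 and MC = dTC/dQ = 29 - 12Q + 3Q^2.
The AVC parabola has its vertex at Q = 6/2 = 3, where AVC = 29 - 6·3 + 3^2 = ¥20.
P = ¥29 exceeds min AVC = ¥20, so the firm stays open.
P = MC gives -12Q + 3Q^2 = 0, with roots 0 and 4. Take the larger (rising MC): Q* = 4.
Check: AVC at Q = 4 is ¥21 ≤ P, so revenue covers variable cost.
Profit = P·Q − TC = 29·4 − 207 = -¥91, a loss, but smaller than the ¥123 fixed cost the firm would lose by shutting down.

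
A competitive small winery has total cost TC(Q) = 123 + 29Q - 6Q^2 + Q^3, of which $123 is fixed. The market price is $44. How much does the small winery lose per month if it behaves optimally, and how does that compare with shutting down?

AVC = 29 - 6Q + Q^2; min AVC = $20 at Q = 3. Since P = $44 ≥ min AVC, the firm produces.
MC = 29 - 12Q + 3Q^2. Setting P = MC and taking the root on the rising branch gives Q* = 5.
TR = 44·5 = 220. TC = 123 + 120 = 243. Profit = 220 − 243 = -$23.
Shutting down would mean losing the fixed cost of $123, so operating at a loss of $23 is better by $100.

Profit = -$23 at Q = 5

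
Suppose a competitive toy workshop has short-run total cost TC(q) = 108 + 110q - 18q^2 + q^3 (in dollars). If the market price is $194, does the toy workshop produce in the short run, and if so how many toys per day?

Produce at q = 14

From TC, MC = TC'(q) = 110 - 36q + 3q^2 and AVC = VC/q = 110 - 18q + q^2.
The AVC parabola has its vertex at q = 18/2 = 9, where AVC = 110 - 18·9 + 9^2 = $29.
P = $194 exceeds min AVC = $29, so the firm stays open.
Set P = MC: 194 = 110 - 36q + 3q^2 → -84 - 36q + 3q^2 = 0. The roots are q = -2 and q = 14; the profit-maximizing output is on the rising part of MC, so q* = 14.
Check: AVC at q = 14 is $54 ≤ P, so revenue covers variable cost.
Profit = P·q − TC = 194·14 − 864 = $1852.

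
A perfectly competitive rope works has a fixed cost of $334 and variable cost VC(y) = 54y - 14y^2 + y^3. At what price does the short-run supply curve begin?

Short-run supply begins at min AVC. From VC = 54y - 14y^2 + y^3, AVC = 54 - 14y + y^2.
At the minimum of AVC, MC = AVC. MC = 54 - 28y + 3y^2; setting MC = AVC gives 2y^2 - 14y = 0, so y = 7. min AVC = 5.
So the shutdown price is $5.

$5 per unit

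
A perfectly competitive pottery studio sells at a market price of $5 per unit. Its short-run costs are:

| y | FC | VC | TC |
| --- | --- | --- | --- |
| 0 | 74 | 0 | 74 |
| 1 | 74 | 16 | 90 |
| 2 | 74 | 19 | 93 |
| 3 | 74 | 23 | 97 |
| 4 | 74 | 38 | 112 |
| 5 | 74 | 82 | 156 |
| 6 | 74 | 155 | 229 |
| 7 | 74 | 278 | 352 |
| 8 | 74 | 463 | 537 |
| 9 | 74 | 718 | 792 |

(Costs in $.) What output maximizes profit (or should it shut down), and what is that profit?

y = 0 (shut down); profit = -$74

Tabulate TR − TC: y=0: -74; y=1: -85; y=2: -83; y=3: -82; y=4: -92; y=5: -131; y=6: -199; y=7: -317; y=8: -497; y=9: -747.
Profit is highest at y = 0. Equivalently, the lowest AVC in the table is 23/3 ≈ $7.67 at y = 3, and P = $5 falls below it — price never covers variable cost, so the firm shuts down and loses only its fixed cost.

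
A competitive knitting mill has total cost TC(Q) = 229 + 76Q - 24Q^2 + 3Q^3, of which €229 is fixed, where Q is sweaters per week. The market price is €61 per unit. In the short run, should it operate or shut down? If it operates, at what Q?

Strip out fixed cost: VC = 76Q - 24Q^2 + 3Q^3. Then AVC = 76 - 24Q + 3Q^2 and MC = 76 - 48Q + 9Q^2.
AVC hits its minimum where MC = AVC, at Q = 4, giving min AVC = 76 - 24·4 + 3·4^2 = €28.
Because €61 ≥ €28, revenue can cover variable cost; the firm operates.
Solving P = MC: 15 - 48Q + 9Q^2 = 0 ⇒ Q = 1/3 or 5. On the upward-sloping branch, Q* = 5.
Check: AVC at Q = 5 is €31 ≤ P, so revenue covers variable cost.
Profit = P·Q − TC = 61·5 − 384 = -€79, a loss, but smaller than the €229 fixed cost the firm would lose by shutting down.

Produce at Q = 5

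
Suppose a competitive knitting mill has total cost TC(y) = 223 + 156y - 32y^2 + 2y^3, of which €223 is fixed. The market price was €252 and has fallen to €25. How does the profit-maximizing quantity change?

Output falls from 12 to 0 (the firm shuts down)

AVC = 156 - 32y + 2y^2, minimized at y = 8 where min AVC = €28. MC = 156 - 64y + 6y^2.
At P = €252 ≥ min AVC, set P = MC on the rising branch: y = 12.
At P = €25 < min AVC = €28, price no longer covers variable cost at any output, so the firm shuts down: y = 0.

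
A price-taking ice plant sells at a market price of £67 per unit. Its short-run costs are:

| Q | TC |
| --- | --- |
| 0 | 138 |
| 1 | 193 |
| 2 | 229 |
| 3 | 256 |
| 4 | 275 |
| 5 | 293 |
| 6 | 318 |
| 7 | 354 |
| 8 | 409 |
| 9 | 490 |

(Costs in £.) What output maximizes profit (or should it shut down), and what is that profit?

Q = 8; profit = £127

Tabulate TR − TC: Q=0: -138; Q=1: -126; Q=2: -95; Q=3: -55; Q=4: -7; Q=5: 42; Q=6: 84; Q=7: 115; Q=8: 127; Q=9: 113.
Profit is maximized at Q = 8. AVC there is 271/8 = £33.88 ≤ P, so producing beats shutting down (which would give -£138).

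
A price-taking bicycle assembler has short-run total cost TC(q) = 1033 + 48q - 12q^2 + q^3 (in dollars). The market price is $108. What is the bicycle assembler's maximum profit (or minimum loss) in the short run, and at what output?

Profit = -$233 at q = 10

AVC = 48 - 12q + q^2; min AVC = $12 at q = 6. Since P = $108 ≥ min AVC, the firm produces.
With MC = 48 - 24q + 3q^2, P = MC on the upward-sloping part at q* = 10.
TR = 108·10 = 1080. TC = 1033 + 280 = 1313. Profit = 1080 − 1313 = -$233.
Shutting down would mean losing the fixed cost of $1033, so operating at a loss of $233 is better by $800.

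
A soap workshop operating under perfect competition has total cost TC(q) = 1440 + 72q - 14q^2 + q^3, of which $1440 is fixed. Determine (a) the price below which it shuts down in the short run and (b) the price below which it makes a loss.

Shutdown price = $23; break-even price = $168

Shutdown price = min AVC. AVC = 72 - 14q + q^2, with vertex at q = 7 and minimum $23.
ATC = 1440/q + 72 - 14q + q^2. Setting dATC/dq = −1440/q^2 − 14 + 2q = 0 gives q = 12 (since 2·12^3 − 14·12^2 = 1440).
min ATC = 1440/12 + 72 − 14·12 + 12^2 = $168. That is the break-even price.
For $23 ≤ P < $168 the firm produces at a loss; below $23 it shuts down.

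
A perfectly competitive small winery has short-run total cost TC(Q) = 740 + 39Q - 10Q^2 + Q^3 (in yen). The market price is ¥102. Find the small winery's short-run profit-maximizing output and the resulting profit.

Profit = -¥92 at Q = 9

AVC = 39 - 10Q + Q^2; min AVC = ¥14 at Q = 5. Since P = ¥102 ≥ min AVC, the firm produces.
MC = 39 - 20Q + 3Q^2. Setting P = MC and taking the root on the rising branch gives Q* = 9.
TR = 102·9 = 918. TC = 740 + 270 = 1010. Profit = 918 − 1010 = -¥92.
Shutting down would mean losing the fixed cost of ¥740, so operating at a loss of ¥92 is better by ¥648.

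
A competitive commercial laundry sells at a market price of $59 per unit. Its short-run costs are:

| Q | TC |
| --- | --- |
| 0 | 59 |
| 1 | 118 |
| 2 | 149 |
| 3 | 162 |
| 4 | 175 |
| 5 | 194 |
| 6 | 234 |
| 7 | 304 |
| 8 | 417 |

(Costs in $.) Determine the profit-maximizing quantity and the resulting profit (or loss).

Q = 6; profit = $120

Tabulate TR − TC: Q=0: -59; Q=1: -59; Q=2: -31; Q=3: 15; Q=4: 61; Q=5: 101; Q=6: 120; Q=7: 109; Q=8: 55.
Profit is maximized at Q = 6. AVC there is 175/6 = $29.17 ≤ P, so producing beats shutting down (which would give -$59).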